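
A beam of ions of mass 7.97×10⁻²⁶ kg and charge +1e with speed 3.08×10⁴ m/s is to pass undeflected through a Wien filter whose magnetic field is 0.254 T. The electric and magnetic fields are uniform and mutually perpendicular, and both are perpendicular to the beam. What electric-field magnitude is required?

E = 7820 V/m

For straight-line motion qE = qvB, so E = vB.
E = 3.08×10⁴ × 0.254 = 7820 V/m.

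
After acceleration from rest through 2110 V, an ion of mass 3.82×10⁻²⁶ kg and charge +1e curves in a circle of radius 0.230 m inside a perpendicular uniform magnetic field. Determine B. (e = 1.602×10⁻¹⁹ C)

v = √(2|q|V/m) = √(2·1.602×10⁻¹⁹·2110/3.82×10⁻²⁶) ≈ 1.330×10⁵ m/s.
B = mv/(|q|r) = (3.82×10⁻²⁶)(1.330×10⁵)/((1.602×10⁻¹⁹)(0.230)) ≈ 0.138 T.

B ≈ 0.138 T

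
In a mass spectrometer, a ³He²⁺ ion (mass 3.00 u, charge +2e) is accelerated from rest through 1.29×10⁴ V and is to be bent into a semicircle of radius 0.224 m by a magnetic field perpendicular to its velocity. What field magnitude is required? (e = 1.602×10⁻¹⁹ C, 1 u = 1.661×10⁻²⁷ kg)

v = √(2|q|V/m) = √(2·3.204×10⁻¹⁹·1.29×10⁴/4.983×10⁻²⁷) ≈ 1.288×10⁶ m/s.
B = mv/(|q|r) = (4.983×10⁻²⁷)(1.288×10⁶)/((3.204×10⁻¹⁹)(0.224)) ≈ 0.0894 T.

B ≈ 0.0894 T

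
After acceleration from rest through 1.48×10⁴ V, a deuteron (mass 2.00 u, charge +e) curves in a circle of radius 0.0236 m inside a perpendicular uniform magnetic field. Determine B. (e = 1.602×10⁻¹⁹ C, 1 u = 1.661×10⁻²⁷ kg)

v = √(2|q|V/m) = √(2·1.602×10⁻¹⁹·1.48×10⁴/3.322×10⁻²⁷) ≈ 1.195×10⁶ m/s.
B = mv/(|q|r) = (3.322×10⁻²⁷)(1.195×10⁶)/((1.602×10⁻¹⁹)(0.0236)) ≈ 1.05 T.

B ≈ 1.05 T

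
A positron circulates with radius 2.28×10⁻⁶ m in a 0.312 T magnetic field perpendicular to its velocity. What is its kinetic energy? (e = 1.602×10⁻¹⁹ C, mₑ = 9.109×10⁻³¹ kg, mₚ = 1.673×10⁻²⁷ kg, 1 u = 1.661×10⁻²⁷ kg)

KE ≈ 7.13×10⁻²¹ J

v = |q|Br/m, then KE = ½mv² = (qBr)²/(2m).
v = (1.602×10⁻¹⁹)(0.312)(2.28×10⁻⁶)/9.109×10⁻³¹ ≈ 1.251×10⁵ m/s.
KE = ½(9.109×10⁻³¹)(1.251×10⁵)² ≈ 7.13×10⁻²¹ J.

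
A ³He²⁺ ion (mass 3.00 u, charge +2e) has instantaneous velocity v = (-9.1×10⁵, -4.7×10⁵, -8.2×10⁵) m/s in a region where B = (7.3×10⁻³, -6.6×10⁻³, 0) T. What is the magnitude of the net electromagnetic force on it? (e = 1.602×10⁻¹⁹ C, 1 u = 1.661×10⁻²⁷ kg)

|F| ≈ 3.98×10⁻¹⁵ N

v×B = (-5410, -5990, 9440) N/C.
F = q v×B = (3.204×10⁻¹⁹ C)·(-5410, -5990, 9440) = (-1.73×10⁻¹⁵, -1.92×10⁻¹⁵, 3.02×10⁻¹⁵) N.
|F| = 3.98×10⁻¹⁵ N.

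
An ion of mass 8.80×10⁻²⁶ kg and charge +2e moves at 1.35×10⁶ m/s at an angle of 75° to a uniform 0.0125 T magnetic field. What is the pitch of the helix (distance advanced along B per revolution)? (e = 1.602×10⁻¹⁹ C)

v∥ = v cosθ = 1.35×10⁶·cos75° ≈ 3.494×10⁵ m/s.
T = 2πm/(|q|B) = 2π(8.80×10⁻²⁶)/((3.204×10⁻¹⁹)(0.0125)) ≈ 1.381×10⁻⁴ s.
pitch = v∥ T = (3.494×10⁵)(1.381×10⁻⁴) ≈ 48.2 m.

p ≈ 48.2 m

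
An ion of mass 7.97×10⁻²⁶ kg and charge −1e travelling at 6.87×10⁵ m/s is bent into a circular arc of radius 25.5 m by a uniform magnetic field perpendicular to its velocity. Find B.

B ≈ 0.0134 T

From |q|vB = mv²/r, B = mv/(|q|r).
B = (7.97×10⁻²⁶)(6.87×10⁵)/((1.602×10⁻¹⁹)(25.5)) ≈ 0.0134 T.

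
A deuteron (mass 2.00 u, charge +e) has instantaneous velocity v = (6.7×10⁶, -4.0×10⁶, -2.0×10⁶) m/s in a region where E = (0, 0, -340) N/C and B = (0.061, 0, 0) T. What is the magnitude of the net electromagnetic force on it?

|F| ≈ 4.37×10⁻¹⁴ N

v×B = (0, -1.22×10⁵, 2.44×10⁵) N/C.
E + v×B = (0, -1.22×10⁵, 2.44×10⁵) N/C.
F = q(E + v×B) = (1.602×10⁻¹⁹ C)·(0, -1.22×10⁵, 2.44×10⁵) = (0, -1.95×10⁻¹⁴, 3.90×10⁻¹⁴) N.
|F| = 4.37×10⁻¹⁴ N.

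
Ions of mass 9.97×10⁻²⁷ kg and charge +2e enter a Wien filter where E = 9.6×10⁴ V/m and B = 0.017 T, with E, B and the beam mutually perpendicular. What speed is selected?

Zero net Lorentz force requires |qE| = |q v×B|, i.e. E = vB.
v = E/B = 9.6×10⁴/0.017 = 5.6×10⁶ m/s.

v = 5.6×10⁶ m/s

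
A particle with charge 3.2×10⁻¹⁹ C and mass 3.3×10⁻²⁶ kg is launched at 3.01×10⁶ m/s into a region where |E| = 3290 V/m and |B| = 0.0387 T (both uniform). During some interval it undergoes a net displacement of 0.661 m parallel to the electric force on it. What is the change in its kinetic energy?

The magnetic force is always ⟂ v and does no work; only the electric force changes KE.
ΔKE = F_E · d = |q|E d = (3.2×10⁻¹⁹)(3290)(0.661) ≈ 6.96×10⁻¹⁶ J.

ΔKE ≈ 6.96×10⁻¹⁶ J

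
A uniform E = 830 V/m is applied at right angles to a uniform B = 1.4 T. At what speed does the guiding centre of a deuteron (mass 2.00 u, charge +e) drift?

v_d ≈ 590 m/s

The steady drift has the magnetic force balancing the electric force, so v_d = E/B.
v_d = 830/1.4 = 590 m/s.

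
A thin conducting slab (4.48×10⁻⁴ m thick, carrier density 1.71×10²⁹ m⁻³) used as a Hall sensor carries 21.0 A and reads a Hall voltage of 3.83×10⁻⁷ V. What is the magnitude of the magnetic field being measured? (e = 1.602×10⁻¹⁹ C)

B ≈ 0.224 T

From V_H = IB/(n e t), B = V_H n e t / I.
B = (3.83×10⁻⁷)(1.71×10²⁹)(1.602×10⁻¹⁹)(4.48×10⁻⁴)/21.0 ≈ 0.224 T.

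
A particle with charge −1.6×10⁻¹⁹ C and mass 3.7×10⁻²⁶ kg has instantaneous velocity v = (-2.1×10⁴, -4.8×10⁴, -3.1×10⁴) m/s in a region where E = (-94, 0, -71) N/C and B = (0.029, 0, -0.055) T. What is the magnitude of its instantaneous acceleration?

|a| ≈ 1.53×10¹⁰ m/s²

v×B = (2640, -2050, 1390) N/C.
E + v×B = (2550, -2050, 1320) N/C.
F = q(E + v×B) = (−1.6×10⁻¹⁹ C)·(2550, -2050, 1320) = (-4.07×10⁻¹⁶, 3.29×10⁻¹⁶, -2.11×10⁻¹⁶) N.
|a| = |F|/m = 5.645×10⁻¹⁶/3.7×10⁻²⁶ ≈ 1.53×10¹⁰ m/s².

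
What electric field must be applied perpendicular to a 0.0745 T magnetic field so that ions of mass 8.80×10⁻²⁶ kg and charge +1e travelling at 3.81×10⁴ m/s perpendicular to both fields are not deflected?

E = 2840 V/m

For straight-line motion qE = qvB, so E = vB.
E = 3.81×10⁴ × 0.0745 = 2840 V/m.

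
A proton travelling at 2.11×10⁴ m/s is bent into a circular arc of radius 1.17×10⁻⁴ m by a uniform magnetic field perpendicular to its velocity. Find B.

From |q|vB = mv²/r, B = mv/(|q|r).
B = (1.673×10⁻²⁷)(2.11×10⁴)/((1.602×10⁻¹⁹)(1.17×10⁻⁴)) ≈ 1.88 T.

B ≈ 1.88 T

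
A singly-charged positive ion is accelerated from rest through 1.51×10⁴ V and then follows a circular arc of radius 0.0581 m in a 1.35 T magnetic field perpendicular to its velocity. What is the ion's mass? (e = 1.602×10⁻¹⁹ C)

Combine |q|V = ½mv² and r = mv/(|q|B): eliminate v to get m = qB²r²/(2V).
m = (1.602×10⁻¹⁹)(1.35)²(0.0581)²/(2·1.51×10⁴) ≈ 3.26×10⁻²⁶ kg.

m ≈ 3.26×10⁻²⁶ kg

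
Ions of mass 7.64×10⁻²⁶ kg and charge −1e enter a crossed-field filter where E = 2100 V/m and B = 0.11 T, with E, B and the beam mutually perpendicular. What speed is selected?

v = 1.9×10⁴ m/s

Straight-line motion ⇒ electric and magnetic forces cancel, so E = vB.
v = E/B = 2100/0.11 = 1.9×10⁴ m/s.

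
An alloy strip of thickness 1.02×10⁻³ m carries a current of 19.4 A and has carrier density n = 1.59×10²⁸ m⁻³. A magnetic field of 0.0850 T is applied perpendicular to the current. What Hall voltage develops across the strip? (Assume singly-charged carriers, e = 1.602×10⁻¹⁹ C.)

V_H = IB/(n e t).
V_H = (19.4)(0.0850)/((1.59×10²⁸)(1.602×10⁻¹⁹)(1.02×10⁻³)) ≈ 6.35×10⁻⁷ V.

V_H ≈ 6.35×10⁻⁷ V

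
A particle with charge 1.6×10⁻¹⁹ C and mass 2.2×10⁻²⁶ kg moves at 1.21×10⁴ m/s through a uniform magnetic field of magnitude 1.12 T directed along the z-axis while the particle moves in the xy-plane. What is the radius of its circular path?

The magnetic force provides the centripetal force: |q|vB = mv²/r.
r = mv/(|q|B) = (2.2×10⁻²⁶)(1.21×10⁴)/((1.6×10⁻¹⁹)(1.12)) ≈ 1.49×10⁻³ m.

r ≈ 1.49×10⁻³ m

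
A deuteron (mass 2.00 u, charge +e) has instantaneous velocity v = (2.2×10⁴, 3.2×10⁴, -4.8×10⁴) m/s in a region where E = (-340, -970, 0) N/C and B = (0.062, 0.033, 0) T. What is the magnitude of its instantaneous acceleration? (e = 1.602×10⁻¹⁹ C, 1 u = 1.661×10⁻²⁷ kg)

v×B = (1580, -2980, -1260) N/C.
E + v×B = (1240, -3950, -1260) N/C.
F = q(E + v×B) = (1.602×10⁻¹⁹ C)·(1240, -3950, -1260) = (1.99×10⁻¹⁶, -6.32×10⁻¹⁶, -2.02×10⁻¹⁶) N.
|a| = |F|/m = 6.928×10⁻¹⁶/3.322×10⁻²⁷ ≈ 2.09×10¹¹ m/s².

|a| ≈ 2.09×10¹¹ m/s²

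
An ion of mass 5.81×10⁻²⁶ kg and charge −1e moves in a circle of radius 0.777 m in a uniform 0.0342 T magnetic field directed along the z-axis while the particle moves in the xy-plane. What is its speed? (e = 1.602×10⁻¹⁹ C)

v ≈ 7.33×10⁴ m/s

From |q|vB = mv²/r, v = |q|Br/m.
v = (1.602×10⁻¹⁹)(0.0342)(0.777)/5.81×10⁻²⁶ ≈ 7.33×10⁴ m/s.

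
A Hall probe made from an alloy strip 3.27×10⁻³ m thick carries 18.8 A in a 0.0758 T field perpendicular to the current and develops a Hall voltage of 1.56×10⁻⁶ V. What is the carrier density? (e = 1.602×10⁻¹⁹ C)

From V_H = IB/(n e t), n = IB/(V_H e t).
n = (18.8)(0.0758)/((1.56×10⁻⁶)(1.602×10⁻¹⁹)(3.27×10⁻³)) ≈ 1.74×10²⁷ m⁻³.

n ≈ 1.74×10²⁷ m⁻³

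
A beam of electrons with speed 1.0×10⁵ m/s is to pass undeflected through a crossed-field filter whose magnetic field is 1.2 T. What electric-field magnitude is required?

For straight-line motion qE = qvB, so E = vB.
E = 1.0×10⁵ × 1.2 = 1.2×10⁵ V/m.

E = 1.2×10⁵ V/m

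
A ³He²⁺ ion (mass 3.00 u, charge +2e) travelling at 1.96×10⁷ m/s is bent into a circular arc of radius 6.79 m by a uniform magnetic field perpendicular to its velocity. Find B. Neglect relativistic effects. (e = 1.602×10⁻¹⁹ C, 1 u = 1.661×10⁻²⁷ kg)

From |q|vB = mv²/r, B = mv/(|q|r).
B = (4.983×10⁻²⁷)(1.96×10⁷)/((3.204×10⁻¹⁹)(6.79)) ≈ 0.0449 T.

B ≈ 0.0449 T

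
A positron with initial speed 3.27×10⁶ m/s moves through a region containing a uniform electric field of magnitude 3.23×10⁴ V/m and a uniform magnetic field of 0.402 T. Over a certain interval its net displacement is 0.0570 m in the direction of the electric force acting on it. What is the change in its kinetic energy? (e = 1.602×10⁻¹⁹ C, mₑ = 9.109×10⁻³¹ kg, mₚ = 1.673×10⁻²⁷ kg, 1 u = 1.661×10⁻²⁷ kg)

The magnetic force is always ⟂ v and does no work; only the electric force changes KE.
ΔKE = F_E · d = |q|E d = (1.602×10⁻¹⁹)(3.23×10⁴)(0.0570) ≈ 2.95×10⁻¹⁶ J.

ΔKE ≈ 2.95×10⁻¹⁶ J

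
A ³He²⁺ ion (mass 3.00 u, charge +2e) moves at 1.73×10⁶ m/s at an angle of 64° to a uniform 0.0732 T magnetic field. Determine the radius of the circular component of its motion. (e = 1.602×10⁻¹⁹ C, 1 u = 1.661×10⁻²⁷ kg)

r ≈ 0.330 m

v⊥ = v sinθ = 1.73×10⁶·sin64° ≈ 1.555×10⁶ m/s.
r = m v⊥/(|q|B) = (4.983×10⁻²⁷)(1.555×10⁶)/((3.204×10⁻¹⁹)(0.0732)) ≈ 0.330 m.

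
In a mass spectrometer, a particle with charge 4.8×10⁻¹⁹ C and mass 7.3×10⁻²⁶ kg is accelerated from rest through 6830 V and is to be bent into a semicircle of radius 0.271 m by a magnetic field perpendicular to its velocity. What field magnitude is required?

B ≈ 0.168 T

v = √(2|q|V/m) = √(2·4.8×10⁻¹⁹·6830/7.3×10⁻²⁶) ≈ 2.997×10⁵ m/s.
B = mv/(|q|r) = (7.3×10⁻²⁶)(2.997×10⁵)/((4.8×10⁻¹⁹)(0.271)) ≈ 0.168 T.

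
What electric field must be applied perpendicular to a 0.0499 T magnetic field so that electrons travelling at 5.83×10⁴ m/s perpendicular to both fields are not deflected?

E = 2910 V/m

For straight-line motion qE = qvB, so E = vB.
E = 5.83×10⁴ × 0.0499 = 2910 V/m.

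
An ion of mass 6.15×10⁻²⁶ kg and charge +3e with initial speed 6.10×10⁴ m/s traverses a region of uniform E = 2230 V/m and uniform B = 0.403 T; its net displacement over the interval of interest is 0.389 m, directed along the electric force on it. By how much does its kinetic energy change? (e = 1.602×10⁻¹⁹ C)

ΔKE ≈ 4.17×10⁻¹⁶ J

The magnetic force is always ⟂ v and does no work; only the electric force changes KE.
ΔKE = F_E · d = |q|E d = (4.806×10⁻¹⁹)(2230)(0.389) ≈ 4.17×10⁻¹⁶ J.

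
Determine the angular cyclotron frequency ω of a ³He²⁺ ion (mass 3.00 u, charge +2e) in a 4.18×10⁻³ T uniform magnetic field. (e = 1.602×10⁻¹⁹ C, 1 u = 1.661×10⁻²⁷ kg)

ω = |q|B/m.
ω = (3.204×10⁻¹⁹)(4.18×10⁻³)/4.983×10⁻²⁷ ≈ 2.69×10⁵ rad/s.

ω ≈ 2.69×10⁵ rad/s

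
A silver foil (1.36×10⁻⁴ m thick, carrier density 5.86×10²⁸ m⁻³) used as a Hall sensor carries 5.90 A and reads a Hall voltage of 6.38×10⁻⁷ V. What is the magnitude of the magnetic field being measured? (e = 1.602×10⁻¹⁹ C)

From V_H = IB/(n e t), B = V_H n e t / I.
B = (6.38×10⁻⁷)(5.86×10²⁸)(1.602×10⁻¹⁹)(1.36×10⁻⁴)/5.90 ≈ 0.138 T.

B ≈ 0.138 T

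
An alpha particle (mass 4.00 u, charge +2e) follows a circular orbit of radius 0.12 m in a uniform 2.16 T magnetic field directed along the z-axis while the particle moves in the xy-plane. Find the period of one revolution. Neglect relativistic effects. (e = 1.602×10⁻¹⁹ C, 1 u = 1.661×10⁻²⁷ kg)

T ≈ 6.03×10⁻⁸ s

The cyclotron period depends only on m, q, B: T = 2πm/(|q|B).
T = 2π(6.644×10⁻²⁷)/((3.204×10⁻¹⁹)(2.16)) ≈ 6.03×10⁻⁸ s.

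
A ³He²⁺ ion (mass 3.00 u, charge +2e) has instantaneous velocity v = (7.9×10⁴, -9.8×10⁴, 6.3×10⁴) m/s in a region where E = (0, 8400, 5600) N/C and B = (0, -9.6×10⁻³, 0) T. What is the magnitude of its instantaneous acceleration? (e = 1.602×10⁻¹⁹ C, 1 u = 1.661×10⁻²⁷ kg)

v×B = (605, 0, -758) N/C.
E + v×B = (605, 8400, 4840) N/C.
F = q(E + v×B) = (3.204×10⁻¹⁹ C)·(605, 8400, 4840) = (1.94×10⁻¹⁶, 2.69×10⁻¹⁵, 1.55×10⁻¹⁵) N.
|a| = |F|/m = 3.112×10⁻¹⁵/4.983×10⁻²⁷ ≈ 6.25×10¹¹ m/s².

|a| ≈ 6.25×10¹¹ m/s²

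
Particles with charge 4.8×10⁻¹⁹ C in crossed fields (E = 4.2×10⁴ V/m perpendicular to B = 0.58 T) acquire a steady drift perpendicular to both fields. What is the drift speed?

The steady drift has the magnetic force balancing the electric force, so v_d = E/B.
v_d = 4.2×10⁴/0.58 = 7.2×10⁴ m/s.

v_d ≈ 7.2×10⁴ m/s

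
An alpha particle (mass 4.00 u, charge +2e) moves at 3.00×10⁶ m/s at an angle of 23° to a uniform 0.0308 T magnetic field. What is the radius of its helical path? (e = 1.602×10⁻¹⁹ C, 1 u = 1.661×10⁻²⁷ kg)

r ≈ 0.789 m

v⊥ = v sinθ = 3.00×10⁶·sin23° ≈ 1.172×10⁶ m/s.
r = m v⊥/(|q|B) = (6.644×10⁻²⁷)(1.172×10⁶)/((3.204×10⁻¹⁹)(0.0308)) ≈ 0.789 m.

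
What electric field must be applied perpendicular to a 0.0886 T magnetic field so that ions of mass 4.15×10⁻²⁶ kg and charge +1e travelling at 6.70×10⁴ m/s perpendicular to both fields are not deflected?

E = 5940 V/m

For straight-line motion qE = qvB, so E = vB.
E = 6.70×10⁴ × 0.0886 = 5940 V/m.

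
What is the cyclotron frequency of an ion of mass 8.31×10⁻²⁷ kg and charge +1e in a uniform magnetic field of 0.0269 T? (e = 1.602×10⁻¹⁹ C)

f ≈ 8.25×10⁴ Hz

f = |q|B/(2πm).
f = (1.602×10⁻¹⁹)(0.0269)/(2π·8.31×10⁻²⁷) ≈ 8.25×10⁴ Hz.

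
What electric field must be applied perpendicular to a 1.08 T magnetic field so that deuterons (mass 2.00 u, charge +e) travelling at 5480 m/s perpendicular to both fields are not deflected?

E = 5920 V/m

For straight-line motion qE = qvB, so E = vB.
E = 5480 × 1.08 = 5920 V/m.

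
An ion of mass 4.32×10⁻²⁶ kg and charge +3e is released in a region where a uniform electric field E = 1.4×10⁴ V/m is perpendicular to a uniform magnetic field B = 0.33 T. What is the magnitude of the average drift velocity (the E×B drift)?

v_d ≈ 4.2×10⁴ m/s

In crossed fields the guiding centre drifts at v_d = |E×B|/B² = E/B, independent of charge and mass.
v_d = 1.4×10⁴/0.33 = 4.2×10⁴ m/s.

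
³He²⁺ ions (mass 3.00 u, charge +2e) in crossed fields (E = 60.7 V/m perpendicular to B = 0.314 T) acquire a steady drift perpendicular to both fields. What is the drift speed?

The steady drift has the magnetic force balancing the electric force, so v_d = E/B.
v_d = 60.7/0.314 = 193 m/s.

v_d ≈ 193 m/s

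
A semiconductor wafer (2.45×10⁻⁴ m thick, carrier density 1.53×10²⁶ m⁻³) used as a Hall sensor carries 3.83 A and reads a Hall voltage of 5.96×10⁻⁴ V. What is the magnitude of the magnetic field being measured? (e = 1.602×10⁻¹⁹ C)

B ≈ 0.934 T

From V_H = IB/(n e t), B = V_H n e t / I.
B = (5.96×10⁻⁴)(1.53×10²⁶)(1.602×10⁻¹⁹)(2.45×10⁻⁴)/3.83 ≈ 0.934 T.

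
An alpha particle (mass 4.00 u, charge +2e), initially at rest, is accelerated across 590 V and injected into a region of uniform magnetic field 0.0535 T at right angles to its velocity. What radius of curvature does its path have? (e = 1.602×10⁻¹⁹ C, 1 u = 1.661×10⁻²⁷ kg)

Acceleration: |q|V = ½mv² ⇒ v = √(2|q|V/m) = √(2·3.204×10⁻¹⁹·590/6.644×10⁻²⁷) ≈ 2.385×10⁵ m/s.
In the field: r = mv/(|q|B) = (6.644×10⁻²⁷)(2.385×10⁵)/((3.204×10⁻¹⁹)(0.0535)) ≈ 0.0925 m.

r ≈ 0.0925 m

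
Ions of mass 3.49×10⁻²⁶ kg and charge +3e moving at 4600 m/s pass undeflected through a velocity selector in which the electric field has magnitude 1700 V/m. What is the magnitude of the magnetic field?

Balance of forces in the selector: qE = qvB ⇒ B = E/v.
B = 1700/4600 = 0.37 T.

B = 0.37 T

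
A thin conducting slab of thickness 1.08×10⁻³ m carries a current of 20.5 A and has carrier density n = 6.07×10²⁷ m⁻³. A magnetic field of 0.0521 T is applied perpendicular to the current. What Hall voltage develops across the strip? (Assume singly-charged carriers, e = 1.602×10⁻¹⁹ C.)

V_H ≈ 1.02×10⁻⁶ V

V_H = IB/(n e t).
V_H = (20.5)(0.0521)/((6.07×10²⁷)(1.602×10⁻¹⁹)(1.08×10⁻³)) ≈ 1.02×10⁻⁶ V.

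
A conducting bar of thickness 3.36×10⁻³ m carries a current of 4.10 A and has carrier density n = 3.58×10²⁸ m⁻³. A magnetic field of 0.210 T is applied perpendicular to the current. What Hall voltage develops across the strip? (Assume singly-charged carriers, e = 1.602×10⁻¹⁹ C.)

V_H ≈ 4.47×10⁻⁸ V

V_H = IB/(n e t).
V_H = (4.10)(0.210)/((3.58×10²⁸)(1.602×10⁻¹⁹)(3.36×10⁻³)) ≈ 4.47×10⁻⁸ V.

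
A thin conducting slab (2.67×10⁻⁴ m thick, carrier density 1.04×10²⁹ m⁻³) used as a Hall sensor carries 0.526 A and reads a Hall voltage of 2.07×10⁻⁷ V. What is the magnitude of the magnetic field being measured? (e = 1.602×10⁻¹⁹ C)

From V_H = IB/(n e t), B = V_H n e t / I.
B = (2.07×10⁻⁷)(1.04×10²⁹)(1.602×10⁻¹⁹)(2.67×10⁻⁴)/0.526 ≈ 1.75 T.

B ≈ 1.75 T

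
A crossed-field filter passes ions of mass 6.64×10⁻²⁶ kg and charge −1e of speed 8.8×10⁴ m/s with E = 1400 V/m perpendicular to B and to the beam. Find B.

Balance of forces in the selector: qE = qvB ⇒ B = E/v.
B = 1400/8.8×10⁴ = 0.016 T.

B = 0.016 T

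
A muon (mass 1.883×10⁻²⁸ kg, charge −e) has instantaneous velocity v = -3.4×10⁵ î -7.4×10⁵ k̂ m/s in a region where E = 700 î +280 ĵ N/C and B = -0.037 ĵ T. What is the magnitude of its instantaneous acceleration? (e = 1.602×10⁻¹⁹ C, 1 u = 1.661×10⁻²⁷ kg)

|a| ≈ 2.51×10¹³ m/s²

v×B = (-2.74×10⁴, 0, 1.26×10⁴) N/C.
E + v×B = (-2.67×10⁴, 280, 1.26×10⁴) N/C.
F = q(E + v×B) = (−1.602×10⁻¹⁹ C)·(-2.67×10⁴, 280, 1.26×10⁴) = (4.27×10⁻¹⁵, -4.49×10⁻¹⁷, -2.02×10⁻¹⁵) N.
|a| = |F|/m = 4.726×10⁻¹⁵/1.883×10⁻²⁸ ≈ 2.51×10¹³ m/s².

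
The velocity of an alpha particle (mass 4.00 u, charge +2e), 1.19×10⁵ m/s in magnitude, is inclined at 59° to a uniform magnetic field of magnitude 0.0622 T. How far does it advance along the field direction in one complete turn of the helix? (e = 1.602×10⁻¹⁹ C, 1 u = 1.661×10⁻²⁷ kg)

p ≈ 0.128 m

v∥ = v cosθ = 1.19×10⁵·cos59° ≈ 6.129×10⁴ m/s.
T = 2πm/(|q|B) = 2π(6.644×10⁻²⁷)/((3.204×10⁻¹⁹)(0.0622)) ≈ 2.095×10⁻⁶ s.
pitch = v∥ T = (6.129×10⁴)(2.095×10⁻⁶) ≈ 0.128 m.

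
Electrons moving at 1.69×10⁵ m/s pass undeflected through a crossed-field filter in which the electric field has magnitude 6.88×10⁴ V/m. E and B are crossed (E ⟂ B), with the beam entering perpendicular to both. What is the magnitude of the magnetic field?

Balance of forces in the selector: qE = qvB ⇒ B = E/v.
B = 6.88×10⁴/1.69×10⁵ = 0.407 T.

B = 0.407 T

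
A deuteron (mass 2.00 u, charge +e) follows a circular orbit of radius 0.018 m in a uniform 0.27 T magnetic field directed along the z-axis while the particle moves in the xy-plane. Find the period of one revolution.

The cyclotron period depends only on m, q, B: T = 2πm/(|q|B).
T = 2π(3.322×10⁻²⁷)/((1.602×10⁻¹⁹)(0.27)) ≈ 4.8×10⁻⁷ s.

T ≈ 4.8×10⁻⁷ s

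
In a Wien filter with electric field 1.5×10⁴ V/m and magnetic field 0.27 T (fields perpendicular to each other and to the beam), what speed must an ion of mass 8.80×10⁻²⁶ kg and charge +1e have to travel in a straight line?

v = 5.6×10⁴ m/s

Zero net Lorentz force requires |qE| = |q v×B|, i.e. E = vB.
v = E/B = 1.5×10⁴/0.27 = 5.6×10⁴ m/s.
The result is independent of the particle's charge and mass.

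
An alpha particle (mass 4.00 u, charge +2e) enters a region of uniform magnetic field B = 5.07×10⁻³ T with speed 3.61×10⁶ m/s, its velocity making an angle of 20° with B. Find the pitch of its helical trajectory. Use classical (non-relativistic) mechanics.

p ≈ 87.2 m

v∥ = v cosθ = 3.61×10⁶·cos20° ≈ 3.392×10⁶ m/s.
T = 2πm/(|q|B) = 2π(6.644×10⁻²⁷)/((3.204×10⁻¹⁹)(5.07×10⁻³)) ≈ 2.570×10⁻⁵ s.
pitch = v∥ T = (3.392×10⁶)(2.570×10⁻⁵) ≈ 87.2 m.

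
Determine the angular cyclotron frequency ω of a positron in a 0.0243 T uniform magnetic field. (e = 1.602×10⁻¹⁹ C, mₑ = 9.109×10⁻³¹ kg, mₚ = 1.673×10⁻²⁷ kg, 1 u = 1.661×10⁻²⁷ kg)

ω = |q|B/m.
ω = (1.602×10⁻¹⁹)(0.0243)/9.109×10⁻³¹ ≈ 4.27×10⁹ rad/s.

ω ≈ 4.27×10⁹ rad/s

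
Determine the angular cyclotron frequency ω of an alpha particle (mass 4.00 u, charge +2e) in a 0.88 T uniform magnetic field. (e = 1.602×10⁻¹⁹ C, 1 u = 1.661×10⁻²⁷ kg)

ω = |q|B/m.
ω = (3.204×10⁻¹⁹)(0.88)/6.644×10⁻²⁷ ≈ 4.2×10⁷ rad/s.

ω ≈ 4.2×10⁷ rad/s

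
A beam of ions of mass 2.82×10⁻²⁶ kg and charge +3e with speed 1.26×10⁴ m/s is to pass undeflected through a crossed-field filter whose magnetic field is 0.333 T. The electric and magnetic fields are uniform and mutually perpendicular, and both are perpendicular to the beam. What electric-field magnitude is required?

For straight-line motion qE = qvB, so E = vB.
E = 1.26×10⁴ × 0.333 = 4200 V/m.

E = 4200 V/m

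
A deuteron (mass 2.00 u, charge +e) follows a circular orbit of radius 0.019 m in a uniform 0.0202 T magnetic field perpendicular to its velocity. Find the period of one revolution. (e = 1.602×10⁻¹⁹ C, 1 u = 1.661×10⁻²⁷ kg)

T ≈ 6.45×10⁻⁶ s

The cyclotron period depends only on m, q, B: T = 2πm/(|q|B).
T = 2π(3.322×10⁻²⁷)/((1.602×10⁻¹⁹)(0.0202)) ≈ 6.45×10⁻⁶ s.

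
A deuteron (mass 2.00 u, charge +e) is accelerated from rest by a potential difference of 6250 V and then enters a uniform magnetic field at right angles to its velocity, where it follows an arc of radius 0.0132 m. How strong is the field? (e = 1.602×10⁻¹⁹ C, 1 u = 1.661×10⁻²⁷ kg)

v = √(2|q|V/m) = √(2·1.602×10⁻¹⁹·6250/3.322×10⁻²⁷) ≈ 7.764×10⁵ m/s.
B = mv/(|q|r) = (3.322×10⁻²⁷)(7.764×10⁵)/((1.602×10⁻¹⁹)(0.0132)) ≈ 1.22 T.

B ≈ 1.22 T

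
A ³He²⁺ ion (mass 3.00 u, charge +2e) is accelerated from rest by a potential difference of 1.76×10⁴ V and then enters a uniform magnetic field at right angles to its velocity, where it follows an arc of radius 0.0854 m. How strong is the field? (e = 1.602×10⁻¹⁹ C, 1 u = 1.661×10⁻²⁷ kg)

B ≈ 0.274 T

v = √(2|q|V/m) = √(2·3.204×10⁻¹⁹·1.76×10⁴/4.983×10⁻²⁷) ≈ 1.504×10⁶ m/s.
B = mv/(|q|r) = (4.983×10⁻²⁷)(1.504×10⁶)/((3.204×10⁻¹⁹)(0.0854)) ≈ 0.274 T.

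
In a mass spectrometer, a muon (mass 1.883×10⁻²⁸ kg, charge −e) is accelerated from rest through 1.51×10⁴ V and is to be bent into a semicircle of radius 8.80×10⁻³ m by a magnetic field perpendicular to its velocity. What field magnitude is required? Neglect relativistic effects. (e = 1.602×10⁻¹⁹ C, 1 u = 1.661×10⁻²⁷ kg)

B ≈ 0.677 T

v = √(2|q|V/m) = √(2·1.602×10⁻¹⁹·1.51×10⁴/1.883×10⁻²⁸) ≈ 5.069×10⁶ m/s.
B = mv/(|q|r) = (1.883×10⁻²⁸)(5.069×10⁶)/((1.602×10⁻¹⁹)(8.80×10⁻³)) ≈ 0.677 T.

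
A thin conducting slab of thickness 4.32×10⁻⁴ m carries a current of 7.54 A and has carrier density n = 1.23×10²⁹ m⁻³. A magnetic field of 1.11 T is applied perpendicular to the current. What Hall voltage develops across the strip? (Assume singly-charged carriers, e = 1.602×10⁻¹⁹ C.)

V_H = IB/(n e t).
V_H = (7.54)(1.11)/((1.23×10²⁹)(1.602×10⁻¹⁹)(4.32×10⁻⁴)) ≈ 9.83×10⁻⁷ V.

V_H ≈ 9.83×10⁻⁷ V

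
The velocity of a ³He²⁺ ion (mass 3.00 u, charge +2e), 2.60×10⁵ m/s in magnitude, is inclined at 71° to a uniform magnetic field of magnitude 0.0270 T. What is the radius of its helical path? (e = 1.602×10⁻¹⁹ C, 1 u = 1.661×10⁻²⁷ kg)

v⊥ = v sinθ = 2.60×10⁵·sin71° ≈ 2.458×10⁵ m/s.
r = m v⊥/(|q|B) = (4.983×10⁻²⁷)(2.458×10⁵)/((3.204×10⁻¹⁹)(0.0270)) ≈ 0.142 m.

r ≈ 0.142 m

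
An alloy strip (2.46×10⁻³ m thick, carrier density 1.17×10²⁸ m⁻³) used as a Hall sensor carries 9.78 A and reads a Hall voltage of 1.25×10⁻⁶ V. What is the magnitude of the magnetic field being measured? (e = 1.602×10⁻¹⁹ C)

From V_H = IB/(n e t), B = V_H n e t / I.
B = (1.25×10⁻⁶)(1.17×10²⁸)(1.602×10⁻¹⁹)(2.46×10⁻³)/9.78 ≈ 0.589 T.

B ≈ 0.589 T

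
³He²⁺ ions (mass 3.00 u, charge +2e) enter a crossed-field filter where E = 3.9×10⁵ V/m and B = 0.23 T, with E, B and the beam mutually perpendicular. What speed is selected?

Zero net Lorentz force requires |qE| = |q v×B|, i.e. E = vB.
v = E/B = 3.9×10⁵/0.23 = 1.7×10⁶ m/s.

v = 1.7×10⁶ m/s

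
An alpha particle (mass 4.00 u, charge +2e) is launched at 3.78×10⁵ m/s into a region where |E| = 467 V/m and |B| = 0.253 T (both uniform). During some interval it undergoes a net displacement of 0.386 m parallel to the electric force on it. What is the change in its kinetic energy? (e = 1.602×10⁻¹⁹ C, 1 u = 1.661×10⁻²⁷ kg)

The magnetic force is always ⟂ v and does no work; only the electric force changes KE.
ΔKE = F_E · d = |q|E d = (3.204×10⁻¹⁹)(467)(0.386) ≈ 5.78×10⁻¹⁷ J.

ΔKE ≈ 5.78×10⁻¹⁷ J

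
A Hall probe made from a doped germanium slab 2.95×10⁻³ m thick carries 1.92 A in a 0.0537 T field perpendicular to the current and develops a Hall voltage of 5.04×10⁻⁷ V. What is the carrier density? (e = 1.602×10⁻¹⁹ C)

From V_H = IB/(n e t), n = IB/(V_H e t).
n = (1.92)(0.0537)/((5.04×10⁻⁷)(1.602×10⁻¹⁹)(2.95×10⁻³)) ≈ 4.33×10²⁶ m⁻³.

n ≈ 4.33×10²⁶ m⁻³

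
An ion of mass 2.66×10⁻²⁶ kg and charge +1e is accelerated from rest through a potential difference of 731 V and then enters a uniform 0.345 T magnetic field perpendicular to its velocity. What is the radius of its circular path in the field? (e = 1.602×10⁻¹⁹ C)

Acceleration: |q|V = ½mv² ⇒ v = √(2|q|V/m) = √(2·1.602×10⁻¹⁹·731/2.66×10⁻²⁶) ≈ 9.383×10⁴ m/s.
In the field: r = mv/(|q|B) = (2.66×10⁻²⁶)(9.383×10⁴)/((1.602×10⁻¹⁹)(0.345)) ≈ 0.0452 m.

r ≈ 0.0452 m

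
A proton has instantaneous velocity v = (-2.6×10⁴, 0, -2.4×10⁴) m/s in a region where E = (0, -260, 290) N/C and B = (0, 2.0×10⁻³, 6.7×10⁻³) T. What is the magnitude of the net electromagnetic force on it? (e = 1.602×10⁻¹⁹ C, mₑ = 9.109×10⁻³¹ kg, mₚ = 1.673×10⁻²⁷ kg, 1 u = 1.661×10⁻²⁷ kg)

|F| ≈ 4.13×10⁻¹⁷ N

v×B = (48.0, 174, -52.0) N/C.
E + v×B = (48.0, -85.8, 238) N/C.
F = q(E + v×B) = (1.602×10⁻¹⁹ C)·(48.0, -85.8, 238) = (7.69×10⁻¹⁸, -1.37×10⁻¹⁷, 3.81×10⁻¹⁷) N.
|F| = 4.13×10⁻¹⁷ N.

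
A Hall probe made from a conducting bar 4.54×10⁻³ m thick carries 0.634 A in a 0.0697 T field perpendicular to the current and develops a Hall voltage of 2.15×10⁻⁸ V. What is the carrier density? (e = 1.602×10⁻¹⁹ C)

From V_H = IB/(n e t), n = IB/(V_H e t).
n = (0.634)(0.0697)/((2.15×10⁻⁸)(1.602×10⁻¹⁹)(4.54×10⁻³)) ≈ 2.83×10²⁷ m⁻³.

n ≈ 2.83×10²⁷ m⁻³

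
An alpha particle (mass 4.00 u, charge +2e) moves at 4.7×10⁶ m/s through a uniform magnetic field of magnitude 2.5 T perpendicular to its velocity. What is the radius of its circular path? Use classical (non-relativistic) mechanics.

r ≈ 0.039 m

The magnetic force provides the centripetal force: |q|vB = mv²/r.
r = mv/(|q|B) = (6.644×10⁻²⁷)(4.7×10⁶)/((3.204×10⁻¹⁹)(2.5)) ≈ 0.039 m.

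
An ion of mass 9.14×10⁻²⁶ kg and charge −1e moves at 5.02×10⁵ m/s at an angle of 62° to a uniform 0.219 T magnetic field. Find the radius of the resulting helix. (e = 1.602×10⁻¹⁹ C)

r ≈ 1.15 m

v⊥ = v sinθ = 5.02×10⁵·sin62° ≈ 4.432×10⁵ m/s.
r = m v⊥/(|q|B) = (9.14×10⁻²⁶)(4.432×10⁵)/((1.602×10⁻¹⁹)(0.219)) ≈ 1.15 m.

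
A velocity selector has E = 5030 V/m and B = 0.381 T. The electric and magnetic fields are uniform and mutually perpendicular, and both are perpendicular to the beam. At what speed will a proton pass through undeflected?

v = 1.32×10⁴ m/s

Straight-line motion ⇒ electric and magnetic forces cancel, so E = vB.
v = E/B = 5030/0.381 = 1.32×10⁴ m/s.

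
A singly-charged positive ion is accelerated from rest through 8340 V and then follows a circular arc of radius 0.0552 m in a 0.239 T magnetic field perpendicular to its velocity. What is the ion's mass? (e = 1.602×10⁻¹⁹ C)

Combine |q|V = ½mv² and r = mv/(|q|B): eliminate v to get m = qB²r²/(2V).
m = (1.602×10⁻¹⁹)(0.239)²(0.0552)²/(2·8340) ≈ 1.67×10⁻²⁷ kg.

m ≈ 1.67×10⁻²⁷ kg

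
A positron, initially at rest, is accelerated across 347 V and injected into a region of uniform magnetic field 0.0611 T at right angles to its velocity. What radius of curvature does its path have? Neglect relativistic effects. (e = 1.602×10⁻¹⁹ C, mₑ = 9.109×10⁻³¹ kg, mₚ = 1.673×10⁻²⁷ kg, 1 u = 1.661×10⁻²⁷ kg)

Acceleration: |q|V = ½mv² ⇒ v = √(2|q|V/m) = √(2·1.602×10⁻¹⁹·347/9.109×10⁻³¹) ≈ 1.105×10⁷ m/s.
In the field: r = mv/(|q|B) = (9.109×10⁻³¹)(1.105×10⁷)/((1.602×10⁻¹⁹)(0.0611)) ≈ 1.03×10⁻³ m.

r ≈ 1.03×10⁻³ m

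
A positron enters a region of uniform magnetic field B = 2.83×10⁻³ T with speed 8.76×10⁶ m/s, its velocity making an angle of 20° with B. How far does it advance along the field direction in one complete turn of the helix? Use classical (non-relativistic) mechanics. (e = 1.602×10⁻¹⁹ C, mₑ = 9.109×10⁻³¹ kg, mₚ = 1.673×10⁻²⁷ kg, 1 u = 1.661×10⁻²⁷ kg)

p ≈ 0.104 m

v∥ = v cosθ = 8.76×10⁶·cos20° ≈ 8.232×10⁶ m/s.
T = 2πm/(|q|B) = 2π(9.109×10⁻³¹)/((1.602×10⁻¹⁹)(2.83×10⁻³)) ≈ 1.262×10⁻⁸ s.
pitch = v∥ T = (8.232×10⁶)(1.262×10⁻⁸) ≈ 0.104 m.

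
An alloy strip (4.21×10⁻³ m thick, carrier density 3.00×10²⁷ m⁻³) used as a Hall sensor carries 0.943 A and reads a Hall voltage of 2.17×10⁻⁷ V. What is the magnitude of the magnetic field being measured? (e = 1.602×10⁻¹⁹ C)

B ≈ 0.466 T

From V_H = IB/(n e t), B = V_H n e t / I.
B = (2.17×10⁻⁷)(3.00×10²⁷)(1.602×10⁻¹⁹)(4.21×10⁻³)/0.943 ≈ 0.466 T.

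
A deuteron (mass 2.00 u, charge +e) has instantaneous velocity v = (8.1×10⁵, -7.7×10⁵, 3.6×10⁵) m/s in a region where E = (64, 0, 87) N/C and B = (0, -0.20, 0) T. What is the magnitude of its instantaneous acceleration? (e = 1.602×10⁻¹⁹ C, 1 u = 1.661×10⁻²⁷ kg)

v×B = (7.20×10⁴, 0, -1.62×10⁵) N/C.
E + v×B = (7.21×10⁴, 0, -1.62×10⁵) N/C.
F = q(E + v×B) = (1.602×10⁻¹⁹ C)·(7.21×10⁴, 0, -1.62×10⁵) = (1.15×10⁻¹⁴, 0, -2.59×10⁻¹⁴) N.
|a| = |F|/m = 2.839×10⁻¹⁴/3.322×10⁻²⁷ ≈ 8.55×10¹² m/s².

|a| ≈ 8.55×10¹² m/s²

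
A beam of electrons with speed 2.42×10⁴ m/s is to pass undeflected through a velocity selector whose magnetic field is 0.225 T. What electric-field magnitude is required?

E = 5440 V/m

For straight-line motion qE = qvB, so E = vB.
E = 2.42×10⁴ × 0.225 = 5440 V/m.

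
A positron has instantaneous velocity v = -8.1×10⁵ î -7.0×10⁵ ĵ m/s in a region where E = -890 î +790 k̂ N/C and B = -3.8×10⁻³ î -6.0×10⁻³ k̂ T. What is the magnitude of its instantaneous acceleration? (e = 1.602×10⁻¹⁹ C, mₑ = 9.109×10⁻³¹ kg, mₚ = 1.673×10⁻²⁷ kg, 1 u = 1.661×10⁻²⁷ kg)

v×B = (4200, -4860, -2660) N/C.
E + v×B = (3310, -4860, -1870) N/C.
F = q(E + v×B) = (1.602×10⁻¹⁹ C)·(3310, -4860, -1870) = (5.30×10⁻¹⁶, -7.79×10⁻¹⁶, -3.00×10⁻¹⁶) N.
|a| = |F|/m = 9.885×10⁻¹⁶/9.109×10⁻³¹ ≈ 1.09×10¹⁵ m/s².

|a| ≈ 1.09×10¹⁵ m/s²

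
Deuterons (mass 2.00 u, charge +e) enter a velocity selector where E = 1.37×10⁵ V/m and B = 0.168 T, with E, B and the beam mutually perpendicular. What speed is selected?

Straight-line motion ⇒ electric and magnetic forces cancel, so E = vB.
v = E/B = 1.37×10⁵/0.168 = 8.15×10⁵ m/s.

v = 8.15×10⁵ m/s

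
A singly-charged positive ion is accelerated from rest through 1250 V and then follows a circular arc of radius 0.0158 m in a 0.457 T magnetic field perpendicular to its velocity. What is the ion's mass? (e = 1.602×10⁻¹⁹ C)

m ≈ 3.34×10⁻²⁷ kg

Combine |q|V = ½mv² and r = mv/(|q|B): eliminate v to get m = qB²r²/(2V).
m = (1.602×10⁻¹⁹)(0.457)²(0.0158)²/(2·1250) ≈ 3.34×10⁻²⁷ kg.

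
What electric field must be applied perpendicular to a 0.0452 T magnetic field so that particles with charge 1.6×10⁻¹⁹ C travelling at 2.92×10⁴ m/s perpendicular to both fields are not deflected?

E = 1320 V/m

For straight-line motion qE = qvB, so E = vB.
E = 2.92×10⁴ × 0.0452 = 1320 V/m.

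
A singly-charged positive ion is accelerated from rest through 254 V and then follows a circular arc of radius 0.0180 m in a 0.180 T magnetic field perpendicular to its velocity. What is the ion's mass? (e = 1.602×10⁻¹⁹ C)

Combine |q|V = ½mv² and r = mv/(|q|B): eliminate v to get m = qB²r²/(2V).
m = (1.602×10⁻¹⁹)(0.180)²(0.0180)²/(2·254) ≈ 3.31×10⁻²⁷ kg.

m ≈ 3.31×10⁻²⁷ kg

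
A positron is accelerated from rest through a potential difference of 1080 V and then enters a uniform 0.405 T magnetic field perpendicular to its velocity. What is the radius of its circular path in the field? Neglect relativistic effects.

Acceleration: |q|V = ½mv² ⇒ v = √(2|q|V/m) = √(2·1.602×10⁻¹⁹·1080/9.109×10⁻³¹) ≈ 1.949×10⁷ m/s.
In the field: r = mv/(|q|B) = (9.109×10⁻³¹)(1.949×10⁷)/((1.602×10⁻¹⁹)(0.405)) ≈ 2.74×10⁻⁴ m.

r ≈ 2.74×10⁻⁴ m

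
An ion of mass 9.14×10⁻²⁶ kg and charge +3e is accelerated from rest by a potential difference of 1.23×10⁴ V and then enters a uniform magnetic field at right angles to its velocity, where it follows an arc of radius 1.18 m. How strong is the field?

B ≈ 0.0580 T

v = √(2|q|V/m) = √(2·4.806×10⁻¹⁹·1.23×10⁴/9.14×10⁻²⁶) ≈ 3.597×10⁵ m/s.
B = mv/(|q|r) = (9.14×10⁻²⁶)(3.597×10⁵)/((4.806×10⁻¹⁹)(1.18)) ≈ 0.0580 T.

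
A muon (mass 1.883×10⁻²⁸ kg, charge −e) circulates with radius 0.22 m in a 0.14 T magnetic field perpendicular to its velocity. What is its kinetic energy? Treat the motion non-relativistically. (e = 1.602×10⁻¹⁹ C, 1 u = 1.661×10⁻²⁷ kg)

v = |q|Br/m, then KE = ½mv² = (qBr)²/(2m).
v = (1.602×10⁻¹⁹)(0.14)(0.22)/1.883×10⁻²⁸ ≈ 2.620×10⁷ m/s.
KE = ½(1.883×10⁻²⁸)(2.620×10⁷)² ≈ 6.5×10⁻¹⁴ J.

KE ≈ 6.5×10⁻¹⁴ J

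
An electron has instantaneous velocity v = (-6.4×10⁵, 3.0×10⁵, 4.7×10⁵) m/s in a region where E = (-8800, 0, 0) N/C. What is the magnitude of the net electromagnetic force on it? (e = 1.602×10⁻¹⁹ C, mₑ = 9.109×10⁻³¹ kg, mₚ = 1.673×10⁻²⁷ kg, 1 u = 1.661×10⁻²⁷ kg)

Only an electric field acts, so F = qE = (−1.602×10⁻¹⁹ C)·(-8800, 0, 0) = (1.41×10⁻¹⁵, 0, 0) N.
|F| = 1.41×10⁻¹⁵ N.

|F| ≈ 1.41×10⁻¹⁵ N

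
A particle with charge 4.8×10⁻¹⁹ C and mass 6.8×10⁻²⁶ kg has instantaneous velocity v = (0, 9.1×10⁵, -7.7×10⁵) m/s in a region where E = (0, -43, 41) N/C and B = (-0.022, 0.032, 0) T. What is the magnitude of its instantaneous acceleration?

|a| ≈ 2.54×10¹¹ m/s²

v×B = (2.46×10⁴, 1.69×10⁴, 2.00×10⁴) N/C.
E + v×B = (2.46×10⁴, 1.69×10⁴, 2.01×10⁴) N/C.
F = q(E + v×B) = (4.8×10⁻¹⁹ C)·(2.46×10⁴, 1.69×10⁴, 2.01×10⁴) = (1.18×10⁻¹⁴, 8.11×10⁻¹⁵, 9.63×10⁻¹⁵) N.
|a| = |F|/m = 1.727×10⁻¹⁴/6.8×10⁻²⁶ ≈ 2.54×10¹¹ m/s².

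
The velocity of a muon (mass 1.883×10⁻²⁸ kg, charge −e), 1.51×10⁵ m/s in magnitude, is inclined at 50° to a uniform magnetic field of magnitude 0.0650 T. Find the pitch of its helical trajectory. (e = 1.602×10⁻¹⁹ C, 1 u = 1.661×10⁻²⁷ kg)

v∥ = v cosθ = 1.51×10⁵·cos50° ≈ 9.706×10⁴ m/s.
T = 2πm/(|q|B) = 2π(1.883×10⁻²⁸)/((1.602×10⁻¹⁹)(0.0650)) ≈ 1.136×10⁻⁷ s.
pitch = v∥ T = (9.706×10⁴)(1.136×10⁻⁷) ≈ 0.0110 m.

p ≈ 0.0110 m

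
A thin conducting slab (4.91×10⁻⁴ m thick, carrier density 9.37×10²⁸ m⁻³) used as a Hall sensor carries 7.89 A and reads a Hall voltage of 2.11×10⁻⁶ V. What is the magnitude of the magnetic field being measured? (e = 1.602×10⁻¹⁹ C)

From V_H = IB/(n e t), B = V_H n e t / I.
B = (2.11×10⁻⁶)(9.37×10²⁸)(1.602×10⁻¹⁹)(4.91×10⁻⁴)/7.89 ≈ 1.97 T.

B ≈ 1.97 T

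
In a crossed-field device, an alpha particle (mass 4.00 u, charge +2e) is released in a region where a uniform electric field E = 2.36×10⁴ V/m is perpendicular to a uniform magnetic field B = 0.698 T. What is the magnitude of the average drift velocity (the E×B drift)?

v_d ≈ 3.38×10⁴ m/s

In crossed fields the guiding centre drifts at v_d = |E×B|/B² = E/B, independent of charge and mass.
v_d = 2.36×10⁴/0.698 = 3.38×10⁴ m/s.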